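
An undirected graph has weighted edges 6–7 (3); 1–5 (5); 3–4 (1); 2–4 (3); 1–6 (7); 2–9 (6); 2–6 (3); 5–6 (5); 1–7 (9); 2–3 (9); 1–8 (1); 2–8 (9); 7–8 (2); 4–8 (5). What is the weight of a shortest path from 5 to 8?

6

Comparing a few candidate routes:
5 → 6 → 1 → 8: 5 + 7 + 1 = 13
5 → 6 → 7 → 8: 5 + 3 + 2 = 10
5 → 1 → 7 → 8: 5 + 9 + 2 = 16
5 → 6 → 2 → 4 → 8: 5 + 3 + 3 + 5 = 16
5 → 1 → 8: 5 + 1 = 6
Best route has total 6.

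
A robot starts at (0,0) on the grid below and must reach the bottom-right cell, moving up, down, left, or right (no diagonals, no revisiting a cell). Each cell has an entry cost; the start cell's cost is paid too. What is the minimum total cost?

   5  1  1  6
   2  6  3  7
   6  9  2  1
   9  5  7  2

15

Best path: [0,0] → [0,1] → [0,2] → [1,2] → [2,2] → [2,3] → [3,3]
Cost: 5 + 1 + 1 + 3 + 2 + 1 + 2 = 15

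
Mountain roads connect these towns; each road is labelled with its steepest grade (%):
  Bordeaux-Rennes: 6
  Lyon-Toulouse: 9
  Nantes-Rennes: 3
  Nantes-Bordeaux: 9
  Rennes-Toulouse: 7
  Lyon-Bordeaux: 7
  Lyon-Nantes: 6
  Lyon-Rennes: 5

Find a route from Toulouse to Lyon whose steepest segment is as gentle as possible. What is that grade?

7

Comparing a few candidate routes:
Toulouse-Rennes-Nantes-Lyon: max(7, 3, 6) = 7
Toulouse-Rennes-Bordeaux-Lyon: max(7, 6, 7) = 7
Toulouse-Rennes-Lyon: max(7, 5) = 7
Smallest bottleneck: 7%.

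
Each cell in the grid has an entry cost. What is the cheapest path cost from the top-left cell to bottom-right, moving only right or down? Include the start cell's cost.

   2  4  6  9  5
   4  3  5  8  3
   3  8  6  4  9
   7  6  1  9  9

Best path: (0,0) (0,1) (1,1) (1,2) (2,2) (3,2) (3,3) (3,4)
Cost: 2 + 4 + 3 + 5 + 6 + 1 + 9 + 9 = 39

39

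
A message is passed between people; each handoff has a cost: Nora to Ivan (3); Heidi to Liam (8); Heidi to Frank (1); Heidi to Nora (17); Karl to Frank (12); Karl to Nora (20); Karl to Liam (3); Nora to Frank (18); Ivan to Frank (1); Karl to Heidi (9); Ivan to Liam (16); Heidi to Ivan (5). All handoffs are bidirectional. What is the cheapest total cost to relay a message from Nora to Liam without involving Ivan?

23

A few of the Nora→Liam routes:
Nora-Karl-Liam: 20 + 3 = 23
Nora-Frank-Heidi-Liam: 18 + 1 + 8 = 27
Nora-Heidi-Karl-Liam: 17 + 9 + 3 = 29
Nora-Heidi-Liam: 17 + 8 = 25
The minimum is 23.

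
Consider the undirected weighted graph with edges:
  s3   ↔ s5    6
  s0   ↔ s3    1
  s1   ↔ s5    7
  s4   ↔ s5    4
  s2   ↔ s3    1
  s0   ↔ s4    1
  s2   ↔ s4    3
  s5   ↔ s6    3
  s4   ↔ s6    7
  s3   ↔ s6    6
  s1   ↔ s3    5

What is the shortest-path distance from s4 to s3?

2

A few of the s4→s3 routes:
s4 - s0 - s3: 1 + 1 = 2
s4 - s2 - s3: 3 + 1 = 4
s4 - s5 - s3: 4 + 6 = 10
The minimum is 2.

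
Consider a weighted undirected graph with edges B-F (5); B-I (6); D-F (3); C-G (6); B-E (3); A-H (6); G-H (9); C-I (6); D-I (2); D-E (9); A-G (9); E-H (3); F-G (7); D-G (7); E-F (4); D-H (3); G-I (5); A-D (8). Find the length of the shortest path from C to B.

12

Comparing a few candidate routes:
C→I→D→F→B: 6 + 2 + 3 + 5 = 16
C→G→I→B: 6 + 5 + 6 = 17
C→I→B: 6 + 6 = 12
Shortest: 12.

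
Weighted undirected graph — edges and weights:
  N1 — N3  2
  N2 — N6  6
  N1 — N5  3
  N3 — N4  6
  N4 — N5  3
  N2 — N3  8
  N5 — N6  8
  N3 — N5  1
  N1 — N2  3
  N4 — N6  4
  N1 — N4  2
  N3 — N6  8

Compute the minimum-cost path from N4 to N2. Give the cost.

Checking several routes:
N4 -> N5 -> N1 -> N2: 3 + 3 + 3 = 9
N4 -> N1 -> N2: 2 + 3 = 5
N4 -> N5 -> N3 -> N1 -> N2: 3 + 1 + 2 + 3 = 9
Best route has total 5.

5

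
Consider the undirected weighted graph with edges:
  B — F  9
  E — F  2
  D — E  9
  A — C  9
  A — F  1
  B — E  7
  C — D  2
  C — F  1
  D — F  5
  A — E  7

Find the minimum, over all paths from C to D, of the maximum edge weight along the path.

2

Some routes from C to D:
C→A→F→D: max(9, 1, 5) = 9
C→F→D: max(1, 5) = 5
C→A→F→E→D: max(9, 1, 2, 9) = 9
C→A→E→B→F→D: max(9, 7, 7, 9, 5) = 9
C→A→F→B→E→D: max(9, 1, 9, 7, 9) = 9
C→D: max(2) = 2
Best route has worst link 2.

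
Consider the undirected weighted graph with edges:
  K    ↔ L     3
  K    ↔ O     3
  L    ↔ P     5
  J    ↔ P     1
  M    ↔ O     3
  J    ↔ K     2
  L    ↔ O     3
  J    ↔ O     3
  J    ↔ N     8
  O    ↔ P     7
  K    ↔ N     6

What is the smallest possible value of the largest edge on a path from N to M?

6

A few of the N→M routes:
N → K → L → P → J → O → M: max(6, 3, 5, 1, 3, 3) = 6
N → K → L → O → M: max(6, 3, 3, 3) = 6
N → K → O → M: max(6, 3, 3) = 6
Best route has worst link 6.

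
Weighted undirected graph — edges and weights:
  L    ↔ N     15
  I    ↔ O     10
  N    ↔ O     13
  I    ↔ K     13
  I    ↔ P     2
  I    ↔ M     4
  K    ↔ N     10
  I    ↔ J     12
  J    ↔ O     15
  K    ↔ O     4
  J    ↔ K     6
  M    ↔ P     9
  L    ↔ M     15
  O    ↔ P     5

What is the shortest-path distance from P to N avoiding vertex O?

25

A few of the P→N routes:
P→I→M→L→N: 2 + 4 + 15 + 15 = 36
P→I→K→N: 2 + 13 + 10 = 25
P→I→J→K→N: 2 + 12 + 6 + 10 = 30
Shortest: 25.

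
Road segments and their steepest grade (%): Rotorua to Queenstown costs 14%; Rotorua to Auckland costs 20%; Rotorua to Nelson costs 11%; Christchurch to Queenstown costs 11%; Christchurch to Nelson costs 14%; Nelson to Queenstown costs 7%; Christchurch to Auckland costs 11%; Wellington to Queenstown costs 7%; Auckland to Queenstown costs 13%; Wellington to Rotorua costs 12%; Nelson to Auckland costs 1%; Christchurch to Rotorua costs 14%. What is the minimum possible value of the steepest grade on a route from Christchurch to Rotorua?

11

A few of the Christchurch→Rotorua routes:
Christchurch -> Auckland -> Nelson -> Rotorua: max(11, 1, 11) = 11
Christchurch -> Queenstown -> Wellington -> Rotorua: max(11, 7, 12) = 12
Christchurch -> Auckland -> Queenstown -> Nelson -> Rotorua: max(11, 13, 7, 11) = 13
Christchurch -> Queenstown -> Nelson -> Rotorua: max(11, 7, 11) = 11
Christchurch -> Auckland -> Nelson -> Queenstown -> Wellington -> Rotorua: max(11, 1, 7, 7, 12) = 12
Smallest bottleneck: 11%.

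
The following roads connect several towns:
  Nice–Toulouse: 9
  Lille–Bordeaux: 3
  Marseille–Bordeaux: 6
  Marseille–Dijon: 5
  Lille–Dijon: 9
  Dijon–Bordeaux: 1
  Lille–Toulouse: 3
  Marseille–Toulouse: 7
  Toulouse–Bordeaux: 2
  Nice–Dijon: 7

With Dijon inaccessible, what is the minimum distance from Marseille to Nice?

Routes from Marseille to Nice avoiding Dijon:
Marseille -> Toulouse -> Nice: 7 + 9 = 16
Marseille -> Bordeaux -> Toulouse -> Nice: 6 + 2 + 9 = 17
Marseille -> Bordeaux -> Lille -> Toulouse -> Nice: 6 + 3 + 3 + 9 = 21
The minimum is 16.

16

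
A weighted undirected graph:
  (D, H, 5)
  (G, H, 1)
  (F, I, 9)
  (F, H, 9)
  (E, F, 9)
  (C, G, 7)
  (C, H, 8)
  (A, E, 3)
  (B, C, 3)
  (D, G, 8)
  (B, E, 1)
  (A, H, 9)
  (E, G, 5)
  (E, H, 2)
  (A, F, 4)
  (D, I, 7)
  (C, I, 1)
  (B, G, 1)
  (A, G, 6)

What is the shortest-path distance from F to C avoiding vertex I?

A few of the F→C routes:
F → A → E → H → G → B → C: 4 + 3 + 2 + 1 + 1 + 3 = 14
F → H → G → B → C: 9 + 1 + 1 + 3 = 14
F → A → E → B → C: 4 + 3 + 1 + 3 = 11
F → E → B → C: 9 + 1 + 3 = 13
Best route has total 11.

11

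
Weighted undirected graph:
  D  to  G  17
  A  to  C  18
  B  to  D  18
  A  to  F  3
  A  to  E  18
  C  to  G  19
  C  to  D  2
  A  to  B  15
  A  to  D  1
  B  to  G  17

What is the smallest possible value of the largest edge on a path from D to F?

3

Some routes from D to F:
D → B → G → C → A → F: max(18, 17, 19, 18, 3) = 19
D → B → A → F: max(18, 15, 3) = 18
D → A → F: max(1, 3) = 3
D → C → A → F: max(2, 18, 3) = 18
D → G → B → A → F: max(17, 17, 15, 3) = 17
The minimum achievable maximum is 3.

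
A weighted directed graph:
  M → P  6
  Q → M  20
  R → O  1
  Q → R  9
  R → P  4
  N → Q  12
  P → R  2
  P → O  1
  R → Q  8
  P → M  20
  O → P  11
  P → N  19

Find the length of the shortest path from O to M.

31

Paths from O to M:
O → P → M: 11 + 20 = 31
O → P → R → Q → M: 11 + 2 + 8 + 20 = 41
O → P → N → Q → M: 11 + 19 + 12 + 20 = 62
Best route has total 31.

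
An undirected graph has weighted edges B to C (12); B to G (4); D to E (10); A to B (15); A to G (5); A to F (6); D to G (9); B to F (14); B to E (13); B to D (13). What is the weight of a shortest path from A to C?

Some routes from A to C:
A → F → B → C: 6 + 14 + 12 = 32
A → G → B → C: 5 + 4 + 12 = 21
A → G → D → B → C: 5 + 9 + 13 + 12 = 39
A → B → C: 15 + 12 = 27
Best route has total 21.

21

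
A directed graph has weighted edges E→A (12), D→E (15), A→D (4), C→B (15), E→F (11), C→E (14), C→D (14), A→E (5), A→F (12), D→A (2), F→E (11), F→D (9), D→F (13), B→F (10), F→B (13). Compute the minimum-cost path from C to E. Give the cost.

A few of the C→E routes:
C → D → A → E: 14 + 2 + 5 = 21
C → E: 14
C → D → F → E: 14 + 13 + 11 = 38
C → D → E: 14 + 15 = 29
C → D → A → F → E: 14 + 2 + 12 + 11 = 39
C → B → F → E: 15 + 10 + 11 = 36
Best route has total 14.

14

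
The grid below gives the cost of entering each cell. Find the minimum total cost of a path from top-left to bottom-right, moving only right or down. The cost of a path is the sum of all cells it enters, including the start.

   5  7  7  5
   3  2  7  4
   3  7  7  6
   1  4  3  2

Take [0,0]→[1,0]→[2,0]→[3,0]→[3,1]→[3,2]→[3,3] for a total of 5 + 3 + 3 + 1 + 4 + 3 + 2 = 21.

21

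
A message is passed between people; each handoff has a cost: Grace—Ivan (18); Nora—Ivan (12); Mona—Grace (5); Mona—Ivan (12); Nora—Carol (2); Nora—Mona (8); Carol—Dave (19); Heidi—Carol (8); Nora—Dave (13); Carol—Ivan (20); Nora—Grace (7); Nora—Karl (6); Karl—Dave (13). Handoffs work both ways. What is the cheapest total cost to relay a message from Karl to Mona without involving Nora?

Paths from Karl to Mona avoiding Nora:
Karl - Dave - Carol - Ivan - Grace - Mona: 13 + 19 + 20 + 18 + 5 = 75
Karl - Dave - Carol - Ivan - Mona: 13 + 19 + 20 + 12 = 64
Best route has total 64.

64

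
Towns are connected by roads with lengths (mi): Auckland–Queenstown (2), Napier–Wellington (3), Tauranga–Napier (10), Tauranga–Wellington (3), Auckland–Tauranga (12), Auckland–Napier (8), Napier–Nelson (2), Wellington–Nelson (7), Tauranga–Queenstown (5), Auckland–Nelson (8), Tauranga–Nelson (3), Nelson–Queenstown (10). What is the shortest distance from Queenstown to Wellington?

8

Comparing a few candidate routes:
Queenstown -> Tauranga -> Nelson -> Napier -> Wellington: 5 + 3 + 2 + 3 = 13
Queenstown -> Nelson -> Napier -> Wellington: 10 + 2 + 3 = 15
Queenstown -> Tauranga -> Wellington: 5 + 3 = 8
Queenstown -> Auckland -> Napier -> Wellington: 2 + 8 + 3 = 13
Queenstown -> Auckland -> Nelson -> Napier -> Wellington: 2 + 8 + 2 + 3 = 15
Shortest: 8 mi.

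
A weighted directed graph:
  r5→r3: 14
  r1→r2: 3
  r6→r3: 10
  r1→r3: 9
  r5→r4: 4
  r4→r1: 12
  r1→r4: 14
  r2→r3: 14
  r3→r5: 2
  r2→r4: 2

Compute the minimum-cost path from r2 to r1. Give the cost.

14

Candidate routes:
r2-r3-r5-r4-r1: 14 + 2 + 4 + 12 = 32
r2-r4-r1: 2 + 12 = 14
The minimum is 14.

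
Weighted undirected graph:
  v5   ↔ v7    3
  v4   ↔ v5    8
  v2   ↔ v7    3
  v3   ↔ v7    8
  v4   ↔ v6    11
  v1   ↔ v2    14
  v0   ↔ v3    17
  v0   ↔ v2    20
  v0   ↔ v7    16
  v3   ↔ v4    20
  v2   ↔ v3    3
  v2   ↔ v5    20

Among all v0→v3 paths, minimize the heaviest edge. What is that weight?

16

Checking several routes:
v0 - v7 - v2 - v3: max(16, 3, 3) = 16
v0 - v3: max(17) = 17
v0 - v7 - v5 - v2 - v3: max(16, 3, 20, 3) = 20
v0 - v7 - v3: max(16, 8) = 16
The minimum achievable maximum is 16.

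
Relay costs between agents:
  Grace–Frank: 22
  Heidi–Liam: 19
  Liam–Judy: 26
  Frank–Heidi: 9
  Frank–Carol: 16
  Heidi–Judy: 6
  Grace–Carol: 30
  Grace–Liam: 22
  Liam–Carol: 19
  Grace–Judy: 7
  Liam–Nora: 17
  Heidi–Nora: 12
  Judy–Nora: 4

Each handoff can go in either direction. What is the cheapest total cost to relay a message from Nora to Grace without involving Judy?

39

A few of the Nora→Grace routes:
Nora - Liam - Grace: 17 + 22 = 39
Nora - Heidi - Liam - Grace: 12 + 19 + 22 = 53
Nora - Heidi - Frank - Grace: 12 + 9 + 22 = 43
Shortest: 39.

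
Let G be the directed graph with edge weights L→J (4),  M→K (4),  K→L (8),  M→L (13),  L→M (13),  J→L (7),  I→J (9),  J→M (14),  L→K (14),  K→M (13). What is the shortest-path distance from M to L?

Paths from M to L:
M→L: 13
M→K→L: 4 + 8 = 12
The minimum is 12.

12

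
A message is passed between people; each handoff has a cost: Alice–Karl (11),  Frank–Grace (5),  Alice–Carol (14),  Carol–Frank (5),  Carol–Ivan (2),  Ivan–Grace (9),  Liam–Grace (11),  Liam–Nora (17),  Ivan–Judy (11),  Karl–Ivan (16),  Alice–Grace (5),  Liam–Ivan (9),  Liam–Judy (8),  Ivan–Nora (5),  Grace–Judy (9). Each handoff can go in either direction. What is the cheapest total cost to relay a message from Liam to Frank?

Checking several routes:
Liam-Ivan-Grace-Frank: 9 + 9 + 5 = 23
Liam-Ivan-Carol-Frank: 9 + 2 + 5 = 16
Liam-Grace-Frank: 11 + 5 = 16
Liam-Judy-Grace-Frank: 8 + 9 + 5 = 22
Best route has total 16.

16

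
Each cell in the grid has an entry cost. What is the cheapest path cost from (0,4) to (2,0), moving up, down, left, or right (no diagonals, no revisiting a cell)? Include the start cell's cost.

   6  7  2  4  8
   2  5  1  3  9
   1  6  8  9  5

One optimal route is r0c4→r0c3→r0c2→r1c2→r1c1→r1c0→r2c0.
Its cost is 8 + 4 + 2 + 1 + 5 + 2 + 1 = 23.

23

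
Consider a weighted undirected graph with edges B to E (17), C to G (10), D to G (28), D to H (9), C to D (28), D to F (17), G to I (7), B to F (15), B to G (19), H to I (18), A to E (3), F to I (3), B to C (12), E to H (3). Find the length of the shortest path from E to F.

Some routes from E to F:
E - H - D - F: 3 + 9 + 17 = 29
E - H - I - F: 3 + 18 + 3 = 24
E - B - G - I - F: 17 + 19 + 7 + 3 = 46
E - B - C - G - I - F: 17 + 12 + 10 + 7 + 3 = 49
E - B - F: 17 + 15 = 32
Best route has total 24.

24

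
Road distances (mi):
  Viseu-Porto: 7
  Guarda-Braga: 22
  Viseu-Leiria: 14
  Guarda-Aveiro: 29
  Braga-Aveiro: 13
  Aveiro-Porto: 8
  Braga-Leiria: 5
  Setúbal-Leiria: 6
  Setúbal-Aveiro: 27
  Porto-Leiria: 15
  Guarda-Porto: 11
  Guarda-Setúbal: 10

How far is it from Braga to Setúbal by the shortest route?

11

Checking several routes:
Braga -> Guarda -> Setúbal: 22 + 10 = 32
Braga -> Aveiro -> Setúbal: 13 + 27 = 40
Braga -> Aveiro -> Porto -> Leiria -> Setúbal: 13 + 8 + 15 + 6 = 42
Braga -> Aveiro -> Porto -> Guarda -> Setúbal: 13 + 8 + 11 + 10 = 42
Braga -> Leiria -> Porto -> Guarda -> Setúbal: 5 + 15 + 11 + 10 = 41
Braga -> Leiria -> Setúbal: 5 + 6 = 11
The minimum is 11 mi.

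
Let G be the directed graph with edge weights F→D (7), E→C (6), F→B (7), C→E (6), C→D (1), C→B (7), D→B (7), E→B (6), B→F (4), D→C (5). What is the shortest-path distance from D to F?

Routes from D to F:
D-C-B-F: 5 + 7 + 4 = 16
D-B-F: 7 + 4 = 11
D-C-E-B-F: 5 + 6 + 6 + 4 = 21
Shortest: 11.

11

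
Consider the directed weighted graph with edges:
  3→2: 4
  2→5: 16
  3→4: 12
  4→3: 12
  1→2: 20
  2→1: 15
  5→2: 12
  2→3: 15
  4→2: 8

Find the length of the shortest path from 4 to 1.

Routes from 4 to 1:
4→2→1: 8 + 15 = 23
4→3→2→1: 12 + 4 + 15 = 31
The minimum is 23.

23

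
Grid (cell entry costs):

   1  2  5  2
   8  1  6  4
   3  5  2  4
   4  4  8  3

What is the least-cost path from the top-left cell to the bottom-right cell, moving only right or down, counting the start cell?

18

Best path: [0,0]→[0,1]→[1,1]→[2,1]→[2,2]→[2,3]→[3,3]
Cost: 1 + 2 + 1 + 5 + 2 + 4 + 3 = 18
For comparison, the top-then-right route costs 21.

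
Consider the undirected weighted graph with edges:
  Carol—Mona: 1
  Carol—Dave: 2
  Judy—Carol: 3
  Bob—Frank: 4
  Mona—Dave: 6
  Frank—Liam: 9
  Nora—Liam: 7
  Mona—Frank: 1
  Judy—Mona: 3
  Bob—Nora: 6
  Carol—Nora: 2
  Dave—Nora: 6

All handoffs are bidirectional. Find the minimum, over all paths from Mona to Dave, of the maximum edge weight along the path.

A few of the Mona→Dave routes:
Mona-Carol-Dave: max(1, 2) = 2
Mona-Judy-Carol-Dave: max(3, 3, 2) = 3
Mona-Dave: max(6) = 6
Mona-Judy-Carol-Nora-Dave: max(3, 3, 2, 6) = 6
The minimum achievable maximum is 2.

2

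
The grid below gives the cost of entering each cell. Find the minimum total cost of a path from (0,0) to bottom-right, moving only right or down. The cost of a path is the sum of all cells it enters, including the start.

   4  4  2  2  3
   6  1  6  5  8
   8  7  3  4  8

29

Take [0,0]→[0,1]→[0,2]→[0,3]→[1,3]→[2,3]→[2,4] for a total of 4 + 4 + 2 + 2 + 5 + 4 + 8 = 29.
For comparison, the top-then-right route costs 31.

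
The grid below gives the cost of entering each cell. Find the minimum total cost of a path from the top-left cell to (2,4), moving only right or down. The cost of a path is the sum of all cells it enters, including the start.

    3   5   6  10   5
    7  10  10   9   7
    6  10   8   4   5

41

Best path: (0,0) -> (0,1) -> (0,2) -> (0,3) -> (0,4) -> (1,4) -> (2,4)
Cost: 3 + 5 + 6 + 10 + 5 + 7 + 5 = 41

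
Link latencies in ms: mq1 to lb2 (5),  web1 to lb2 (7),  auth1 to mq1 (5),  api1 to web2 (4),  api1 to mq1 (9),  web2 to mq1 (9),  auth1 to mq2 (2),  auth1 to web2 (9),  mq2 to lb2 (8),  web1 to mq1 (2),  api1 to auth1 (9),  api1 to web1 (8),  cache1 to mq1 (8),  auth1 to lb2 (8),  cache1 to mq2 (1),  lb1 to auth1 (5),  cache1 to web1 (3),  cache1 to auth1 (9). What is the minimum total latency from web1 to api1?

8

Some routes from web1 to api1:
web1 -> mq1 -> api1: 2 + 9 = 11
web1 -> mq1 -> web2 -> api1: 2 + 9 + 4 = 15
web1 -> api1: 8
Best route has total 8 ms.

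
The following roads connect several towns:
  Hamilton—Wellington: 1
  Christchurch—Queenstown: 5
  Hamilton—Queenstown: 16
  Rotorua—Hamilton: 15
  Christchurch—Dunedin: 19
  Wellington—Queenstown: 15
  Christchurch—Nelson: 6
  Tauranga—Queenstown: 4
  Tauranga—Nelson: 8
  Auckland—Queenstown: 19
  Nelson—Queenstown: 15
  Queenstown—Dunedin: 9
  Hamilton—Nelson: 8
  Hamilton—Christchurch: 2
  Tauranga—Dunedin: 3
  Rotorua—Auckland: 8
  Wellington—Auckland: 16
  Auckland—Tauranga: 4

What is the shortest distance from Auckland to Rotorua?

Some routes from Auckland to Rotorua:
Auckland - Tauranga - Queenstown - Christchurch - Hamilton - Rotorua: 4 + 4 + 5 + 2 + 15 = 30
Auckland - Rotorua: 8
Auckland - Tauranga - Nelson - Hamilton - Rotorua: 4 + 8 + 8 + 15 = 35
Auckland - Wellington - Hamilton - Rotorua: 16 + 1 + 15 = 32
Auckland - Tauranga - Nelson - Christchurch - Hamilton - Rotorua: 4 + 8 + 6 + 2 + 15 = 35
The minimum is 8.

8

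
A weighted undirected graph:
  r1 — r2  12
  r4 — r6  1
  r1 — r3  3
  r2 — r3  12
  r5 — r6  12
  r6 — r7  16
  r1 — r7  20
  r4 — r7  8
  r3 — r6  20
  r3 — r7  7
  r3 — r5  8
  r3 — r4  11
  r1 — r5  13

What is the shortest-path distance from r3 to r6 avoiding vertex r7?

12

Candidate routes:
r3-r2-r1-r5-r6: 12 + 12 + 13 + 12 = 49
r3-r6: 20
r3-r1-r5-r6: 3 + 13 + 12 = 28
r3-r5-r6: 8 + 12 = 20
r3-r4-r6: 11 + 1 = 12
The minimum is 12.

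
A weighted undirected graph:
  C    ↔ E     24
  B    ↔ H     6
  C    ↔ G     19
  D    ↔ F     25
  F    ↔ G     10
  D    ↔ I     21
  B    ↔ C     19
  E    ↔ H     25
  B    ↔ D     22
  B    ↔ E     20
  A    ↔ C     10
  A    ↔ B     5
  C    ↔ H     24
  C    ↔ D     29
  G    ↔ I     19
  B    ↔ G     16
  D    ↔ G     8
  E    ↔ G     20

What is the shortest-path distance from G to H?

A few of the G→H routes:
G-C-B-H: 19 + 19 + 6 = 44
G-B-H: 16 + 6 = 22
G-C-H: 19 + 24 = 43
G-C-A-B-H: 19 + 10 + 5 + 6 = 40
G-D-B-H: 8 + 22 + 6 = 36
The minimum is 22.

22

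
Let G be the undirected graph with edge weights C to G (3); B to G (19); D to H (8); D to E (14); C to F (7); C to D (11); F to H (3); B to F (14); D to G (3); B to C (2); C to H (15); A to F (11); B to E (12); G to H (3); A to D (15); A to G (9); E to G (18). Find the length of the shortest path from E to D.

A few of the E→D routes:
E→G→D: 18 + 3 = 21
E→B→C→G→H→D: 12 + 2 + 3 + 3 + 8 = 28
E→D: 14
E→B→C→D: 12 + 2 + 11 = 25
E→B→C→G→D: 12 + 2 + 3 + 3 = 20
Shortest: 14.

14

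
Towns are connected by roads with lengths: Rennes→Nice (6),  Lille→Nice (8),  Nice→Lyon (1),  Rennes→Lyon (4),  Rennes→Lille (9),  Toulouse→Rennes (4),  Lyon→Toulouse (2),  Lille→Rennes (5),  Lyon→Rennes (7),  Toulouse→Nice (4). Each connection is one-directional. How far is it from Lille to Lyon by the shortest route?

Paths from Lille to Lyon:
Lille -> Rennes -> Nice -> Lyon: 5 + 6 + 1 = 12
Lille -> Nice -> Lyon: 8 + 1 = 9
Lille -> Rennes -> Lyon: 5 + 4 = 9
Best route has total 9.

9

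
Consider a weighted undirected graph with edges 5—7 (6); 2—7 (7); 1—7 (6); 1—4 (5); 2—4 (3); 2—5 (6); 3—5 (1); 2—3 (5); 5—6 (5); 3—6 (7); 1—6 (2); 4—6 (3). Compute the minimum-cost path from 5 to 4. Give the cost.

8

A few of the 5→4 routes:
5 - 2 - 4: 6 + 3 = 9
5 - 3 - 6 - 4: 1 + 7 + 3 = 11
5 - 3 - 2 - 4: 1 + 5 + 3 = 9
5 - 6 - 4: 5 + 3 = 8
Shortest: 8.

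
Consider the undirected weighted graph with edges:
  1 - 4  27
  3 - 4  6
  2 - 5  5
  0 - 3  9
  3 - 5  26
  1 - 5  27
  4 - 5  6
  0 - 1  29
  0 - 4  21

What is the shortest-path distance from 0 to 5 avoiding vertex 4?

Paths from 0 to 5 avoiding 4:
0 → 3 → 5: 9 + 26 = 35
0 → 1 → 5: 29 + 27 = 56
Shortest: 35.

35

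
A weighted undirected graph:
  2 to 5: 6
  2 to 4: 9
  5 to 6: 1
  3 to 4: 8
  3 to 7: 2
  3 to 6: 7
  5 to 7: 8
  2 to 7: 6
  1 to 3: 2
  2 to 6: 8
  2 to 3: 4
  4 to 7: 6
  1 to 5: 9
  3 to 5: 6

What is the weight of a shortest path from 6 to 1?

Some routes from 6 to 1:
6→2→3→1: 8 + 4 + 2 = 14
6→5→1: 1 + 9 = 10
6→5→7→3→1: 1 + 8 + 2 + 2 = 13
6→5→3→1: 1 + 6 + 2 = 9
6→3→1: 7 + 2 = 9
6→5→2→3→1: 1 + 6 + 4 + 2 = 13
Best route has total 9.

9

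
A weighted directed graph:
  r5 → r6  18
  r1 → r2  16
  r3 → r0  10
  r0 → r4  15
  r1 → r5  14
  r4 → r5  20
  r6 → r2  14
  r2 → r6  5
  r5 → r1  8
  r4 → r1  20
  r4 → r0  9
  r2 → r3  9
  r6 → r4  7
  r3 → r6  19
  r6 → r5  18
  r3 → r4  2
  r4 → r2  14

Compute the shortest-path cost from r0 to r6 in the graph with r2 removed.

Paths from r0 to r6 avoiding r2:
r0→r4→r5→r6: 15 + 20 + 18 = 53
r0→r4→r1→r5→r6: 15 + 20 + 14 + 18 = 67
The minimum is 53.

53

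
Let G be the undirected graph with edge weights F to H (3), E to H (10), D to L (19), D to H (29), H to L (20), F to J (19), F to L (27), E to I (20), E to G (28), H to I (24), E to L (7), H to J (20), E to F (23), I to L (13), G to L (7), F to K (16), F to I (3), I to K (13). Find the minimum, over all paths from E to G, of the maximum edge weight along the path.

Comparing a few candidate routes:
E → H → F → K → I → L → G: max(10, 3, 16, 13, 13, 7) = 16
E → H → F → I → L → G: max(10, 3, 3, 13, 7) = 13
E → L → G: max(7, 7) = 7
E → I → L → G: max(20, 13, 7) = 20
The minimum achievable maximum is 7.

7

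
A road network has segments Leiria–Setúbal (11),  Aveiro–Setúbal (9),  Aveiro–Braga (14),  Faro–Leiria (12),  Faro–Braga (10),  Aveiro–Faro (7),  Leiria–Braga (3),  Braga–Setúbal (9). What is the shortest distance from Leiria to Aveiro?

A few of the Leiria→Aveiro routes:
Leiria - Faro - Aveiro: 12 + 7 = 19
Leiria - Braga - Aveiro: 3 + 14 = 17
Leiria - Setúbal - Aveiro: 11 + 9 = 20
Leiria - Braga - Faro - Aveiro: 3 + 10 + 7 = 20
Best route has total 17 km.

17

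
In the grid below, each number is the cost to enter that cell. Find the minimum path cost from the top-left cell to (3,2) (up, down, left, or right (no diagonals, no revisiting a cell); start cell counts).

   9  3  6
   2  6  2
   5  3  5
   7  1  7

Cheapest: r0c0→r1c0→r2c0→r2c1→r3c1→r3c2
  9 + 2 + 5 + 3 + 1 + 7 = 27

27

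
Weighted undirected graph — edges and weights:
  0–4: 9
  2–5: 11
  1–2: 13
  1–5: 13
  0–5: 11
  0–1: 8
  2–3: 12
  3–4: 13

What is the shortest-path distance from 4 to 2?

Candidate routes:
4 - 0 - 1 - 5 - 2: 9 + 8 + 13 + 11 = 41
4 - 0 - 1 - 2: 9 + 8 + 13 = 30
4 - 0 - 5 - 1 - 2: 9 + 11 + 13 + 13 = 46
4 - 0 - 5 - 2: 9 + 11 + 11 = 31
4 - 3 - 2: 13 + 12 = 25
Best route has total 25.

25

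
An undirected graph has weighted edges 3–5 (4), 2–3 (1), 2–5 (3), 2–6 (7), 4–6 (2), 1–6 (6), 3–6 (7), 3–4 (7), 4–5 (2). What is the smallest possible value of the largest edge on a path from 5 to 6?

2

Some routes from 5 to 6:
5→4→6: max(2, 2) = 2
5→4→3→6: max(2, 7, 7) = 7
5→4→3→2→6: max(2, 7, 1, 7) = 7
5→2→6: max(3, 7) = 7
Smallest bottleneck: 2.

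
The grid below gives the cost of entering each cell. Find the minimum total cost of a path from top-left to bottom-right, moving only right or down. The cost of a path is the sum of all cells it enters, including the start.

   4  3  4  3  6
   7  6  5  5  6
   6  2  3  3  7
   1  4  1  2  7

28

Cheapest: r0c0→r0c1→r1c1→r2c1→r2c2→r3c2→r3c3→r3c4
  4 + 3 + 6 + 2 + 3 + 1 + 2 + 7 = 28
(Top row then right column would cost 40.)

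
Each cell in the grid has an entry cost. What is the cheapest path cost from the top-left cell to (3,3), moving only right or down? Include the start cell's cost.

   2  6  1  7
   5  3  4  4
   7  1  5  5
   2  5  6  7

One optimal route is r0c0 -> r1c0 -> r1c1 -> r2c1 -> r2c2 -> r2c3 -> r3c3.
Its cost is 2 + 5 + 3 + 1 + 5 + 5 + 7 = 28.
(Top row then right column would cost 32.)

28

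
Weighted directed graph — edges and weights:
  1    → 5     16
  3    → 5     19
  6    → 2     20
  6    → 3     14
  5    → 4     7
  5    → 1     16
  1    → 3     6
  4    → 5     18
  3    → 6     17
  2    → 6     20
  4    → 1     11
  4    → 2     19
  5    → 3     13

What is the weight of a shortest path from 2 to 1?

Paths from 2 to 1:
2-6-3-5-1: 20 + 14 + 19 + 16 = 69
2-6-3-5-4-1: 20 + 14 + 19 + 7 + 11 = 71
Best route has total 69.

69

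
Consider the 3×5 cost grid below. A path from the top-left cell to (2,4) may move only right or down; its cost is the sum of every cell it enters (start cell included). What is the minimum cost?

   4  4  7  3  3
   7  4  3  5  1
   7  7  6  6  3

24

Take [0,0] -> [0,1] -> [1,1] -> [1,2] -> [1,3] -> [1,4] -> [2,4] for a total of 4 + 4 + 4 + 3 + 5 + 1 + 3 = 24.
For comparison, the top-then-right route costs 25.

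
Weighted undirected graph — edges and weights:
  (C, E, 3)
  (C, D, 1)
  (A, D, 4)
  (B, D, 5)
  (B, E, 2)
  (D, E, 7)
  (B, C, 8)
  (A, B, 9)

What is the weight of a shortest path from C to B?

5

Comparing a few candidate routes:
C - D - E - B: 1 + 7 + 2 = 10
C - B: 8
C - D - B: 1 + 5 = 6
C - E - B: 3 + 2 = 5
Shortest: 5.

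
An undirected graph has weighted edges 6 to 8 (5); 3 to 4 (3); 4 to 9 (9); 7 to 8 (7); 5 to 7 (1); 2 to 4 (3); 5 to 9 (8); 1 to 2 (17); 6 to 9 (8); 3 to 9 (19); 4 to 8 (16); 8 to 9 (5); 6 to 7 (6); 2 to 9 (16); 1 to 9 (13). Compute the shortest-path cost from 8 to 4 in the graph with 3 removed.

14

Comparing a few candidate routes:
8 → 6 → 9 → 4: 5 + 8 + 9 = 22
8 → 4: 16
8 → 9 → 4: 5 + 9 = 14
Best route has total 14.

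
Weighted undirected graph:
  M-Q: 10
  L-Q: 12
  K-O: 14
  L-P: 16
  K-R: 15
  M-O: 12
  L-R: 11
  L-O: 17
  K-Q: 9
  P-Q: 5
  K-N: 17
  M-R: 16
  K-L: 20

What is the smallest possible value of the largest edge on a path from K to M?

A few of the K→M routes:
K -> O -> M: max(14, 12) = 14
K -> R -> L -> Q -> M: max(15, 11, 12, 10) = 15
K -> R -> M: max(15, 16) = 16
K -> R -> L -> P -> Q -> M: max(15, 11, 16, 5, 10) = 16
K -> Q -> M: max(9, 10) = 10
Best route has worst link 10.

10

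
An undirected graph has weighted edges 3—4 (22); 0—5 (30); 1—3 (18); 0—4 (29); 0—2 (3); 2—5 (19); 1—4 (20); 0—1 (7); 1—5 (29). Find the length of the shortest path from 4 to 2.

30

Comparing a few candidate routes:
4-3-1-0-2: 22 + 18 + 7 + 3 = 50
4-0-2: 29 + 3 = 32
4-1-0-2: 20 + 7 + 3 = 30
Shortest: 30.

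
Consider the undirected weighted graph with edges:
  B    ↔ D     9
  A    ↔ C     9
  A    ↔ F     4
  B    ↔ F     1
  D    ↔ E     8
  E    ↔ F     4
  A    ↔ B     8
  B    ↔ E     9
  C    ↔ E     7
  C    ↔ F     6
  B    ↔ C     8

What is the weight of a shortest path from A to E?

A few of the A→E routes:
A→F→E: 4 + 4 = 8
A→F→B→E: 4 + 1 + 9 = 14
A→B→F→E: 8 + 1 + 4 = 13
A→C→E: 9 + 7 = 16
Shortest: 8.

8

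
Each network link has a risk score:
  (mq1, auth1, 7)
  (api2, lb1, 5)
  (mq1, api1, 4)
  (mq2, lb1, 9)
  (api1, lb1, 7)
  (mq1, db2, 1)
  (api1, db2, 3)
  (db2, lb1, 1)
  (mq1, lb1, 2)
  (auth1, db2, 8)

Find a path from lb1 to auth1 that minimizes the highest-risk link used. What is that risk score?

Some routes from lb1 to auth1:
lb1 -> api1 -> db2 -> mq1 -> auth1: max(7, 3, 1, 7) = 7
lb1 -> api1 -> db2 -> auth1: max(7, 3, 8) = 8
lb1 -> db2 -> api1 -> mq1 -> auth1: max(1, 3, 4, 7) = 7
lb1 -> api1 -> mq1 -> auth1: max(7, 4, 7) = 7
lb1 -> mq1 -> auth1: max(2, 7) = 7
lb1 -> db2 -> mq1 -> auth1: max(1, 1, 7) = 7
Smallest bottleneck: 7.

7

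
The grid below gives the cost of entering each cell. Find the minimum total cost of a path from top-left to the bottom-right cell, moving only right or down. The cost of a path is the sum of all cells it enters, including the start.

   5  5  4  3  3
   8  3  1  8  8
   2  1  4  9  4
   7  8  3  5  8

Cheapest: (0,0) (0,1) (1,1) (1,2) (2,2) (3,2) (3,3) (3,4)
  5 + 5 + 3 + 1 + 4 + 3 + 5 + 8 = 34

34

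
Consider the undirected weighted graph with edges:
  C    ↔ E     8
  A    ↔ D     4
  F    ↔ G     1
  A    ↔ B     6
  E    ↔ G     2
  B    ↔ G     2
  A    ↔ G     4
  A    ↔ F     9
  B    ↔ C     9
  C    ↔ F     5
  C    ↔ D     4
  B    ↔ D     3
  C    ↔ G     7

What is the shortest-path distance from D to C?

Some routes from D to C:
D → B → G → F → C: 3 + 2 + 1 + 5 = 11
D → B → G → C: 3 + 2 + 7 = 12
D → C: 4
D → B → C: 3 + 9 = 12
Best route has total 4.

4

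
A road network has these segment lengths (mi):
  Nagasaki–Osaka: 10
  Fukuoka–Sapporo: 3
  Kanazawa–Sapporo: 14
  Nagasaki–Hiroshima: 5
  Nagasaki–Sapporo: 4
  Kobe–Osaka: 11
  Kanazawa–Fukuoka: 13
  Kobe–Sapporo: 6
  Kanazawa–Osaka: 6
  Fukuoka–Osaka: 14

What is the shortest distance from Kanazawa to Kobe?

A few of the Kanazawa→Kobe routes:
Kanazawa - Sapporo - Kobe: 14 + 6 = 20
Kanazawa - Fukuoka - Sapporo - Kobe: 13 + 3 + 6 = 22
Kanazawa - Osaka - Fukuoka - Sapporo - Kobe: 6 + 14 + 3 + 6 = 29
Kanazawa - Osaka - Nagasaki - Sapporo - Kobe: 6 + 10 + 4 + 6 = 26
Kanazawa - Osaka - Kobe: 6 + 11 = 17
Shortest: 17 mi.

17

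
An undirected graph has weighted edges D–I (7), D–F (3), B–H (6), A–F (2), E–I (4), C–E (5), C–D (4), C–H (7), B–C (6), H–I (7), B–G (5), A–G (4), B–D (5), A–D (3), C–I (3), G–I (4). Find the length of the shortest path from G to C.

Comparing a few candidate routes:
G -> A -> F -> D -> C: 4 + 2 + 3 + 4 = 13
G -> B -> C: 5 + 6 = 11
G -> I -> C: 4 + 3 = 7
G -> I -> E -> C: 4 + 4 + 5 = 13
G -> B -> D -> C: 5 + 5 + 4 = 14
G -> A -> D -> C: 4 + 3 + 4 = 11
The minimum is 7.

7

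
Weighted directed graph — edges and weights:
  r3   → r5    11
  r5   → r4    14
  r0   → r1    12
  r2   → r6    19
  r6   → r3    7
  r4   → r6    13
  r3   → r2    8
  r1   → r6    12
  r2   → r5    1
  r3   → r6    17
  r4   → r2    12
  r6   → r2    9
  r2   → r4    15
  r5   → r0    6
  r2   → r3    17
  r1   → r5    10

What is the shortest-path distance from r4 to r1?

Comparing a few candidate routes:
r4→r6→r3→r5→r0→r1: 13 + 7 + 11 + 6 + 12 = 49
r4→r6→r3→r2→r5→r0→r1: 13 + 7 + 8 + 1 + 6 + 12 = 47
r4→r2→r3→r5→r0→r1: 12 + 17 + 11 + 6 + 12 = 58
r4→r2→r5→r0→r1: 12 + 1 + 6 + 12 = 31
r4→r2→r6→r3→r5→r0→r1: 12 + 19 + 7 + 11 + 6 + 12 = 67
r4→r6→r2→r5→r0→r1: 13 + 9 + 1 + 6 + 12 = 41
The minimum is 31.

31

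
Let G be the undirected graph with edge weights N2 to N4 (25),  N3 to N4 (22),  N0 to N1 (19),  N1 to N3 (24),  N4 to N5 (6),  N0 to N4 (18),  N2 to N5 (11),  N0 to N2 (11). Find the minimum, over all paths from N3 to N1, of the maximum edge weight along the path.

22

Paths from N3 to N1:
N3 - N4 - N5 - N2 - N0 - N1: max(22, 6, 11, 11, 19) = 22
N3 - N1: max(24) = 24
N3 - N4 - N0 - N1: max(22, 18, 19) = 22
N3 - N4 - N2 - N0 - N1: max(22, 25, 11, 19) = 25
The minimum achievable maximum is 22.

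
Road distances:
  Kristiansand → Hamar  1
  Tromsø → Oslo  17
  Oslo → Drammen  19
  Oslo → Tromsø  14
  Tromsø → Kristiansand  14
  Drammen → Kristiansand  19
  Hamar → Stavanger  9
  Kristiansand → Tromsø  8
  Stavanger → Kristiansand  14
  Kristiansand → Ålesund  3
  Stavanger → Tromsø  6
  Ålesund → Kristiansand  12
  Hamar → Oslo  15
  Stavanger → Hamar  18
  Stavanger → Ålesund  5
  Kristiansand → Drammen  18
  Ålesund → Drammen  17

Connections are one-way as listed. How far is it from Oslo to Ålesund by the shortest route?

31

Routes from Oslo to Ålesund:
Oslo - Tromsø - Kristiansand - Ålesund: 14 + 14 + 3 = 31
Oslo - Tromsø - Kristiansand - Hamar - Stavanger - Ålesund: 14 + 14 + 1 + 9 + 5 = 43
Oslo - Drammen - Kristiansand - Hamar - Stavanger - Ålesund: 19 + 19 + 1 + 9 + 5 = 53
Oslo - Drammen - Kristiansand - Ålesund: 19 + 19 + 3 = 41
Shortest: 31.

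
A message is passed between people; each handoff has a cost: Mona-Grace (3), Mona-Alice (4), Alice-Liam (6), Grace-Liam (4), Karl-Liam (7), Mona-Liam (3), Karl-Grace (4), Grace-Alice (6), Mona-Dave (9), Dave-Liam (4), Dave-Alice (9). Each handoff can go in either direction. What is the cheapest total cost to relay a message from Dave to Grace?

8

Some routes from Dave to Grace:
Dave - Liam - Karl - Grace: 4 + 7 + 4 = 15
Dave - Liam - Grace: 4 + 4 = 8
Dave - Liam - Mona - Grace: 4 + 3 + 3 = 10
Dave - Mona - Grace: 9 + 3 = 12
The minimum is 8.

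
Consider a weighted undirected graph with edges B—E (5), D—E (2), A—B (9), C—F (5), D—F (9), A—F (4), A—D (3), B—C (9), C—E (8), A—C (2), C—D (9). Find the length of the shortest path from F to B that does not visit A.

14

A few of the F→B routes:
F -> C -> E -> B: 5 + 8 + 5 = 18
F -> C -> B: 5 + 9 = 14
F -> D -> E -> B: 9 + 2 + 5 = 16
Best route has total 14.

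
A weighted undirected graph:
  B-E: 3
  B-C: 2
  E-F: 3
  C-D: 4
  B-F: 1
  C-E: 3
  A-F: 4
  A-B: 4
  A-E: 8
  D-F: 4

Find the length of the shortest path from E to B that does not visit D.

Checking several routes:
E - C - B: 3 + 2 = 5
E - F - B: 3 + 1 = 4
E - B: 3
Best route has total 3.

3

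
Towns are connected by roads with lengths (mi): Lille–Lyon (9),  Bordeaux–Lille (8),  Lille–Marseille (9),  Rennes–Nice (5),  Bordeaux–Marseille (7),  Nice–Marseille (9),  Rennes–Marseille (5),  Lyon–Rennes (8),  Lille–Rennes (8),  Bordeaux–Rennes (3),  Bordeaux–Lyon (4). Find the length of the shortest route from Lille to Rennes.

8

A few of the Lille→Rennes routes:
Lille - Bordeaux - Rennes: 8 + 3 = 11
Lille - Marseille - Rennes: 9 + 5 = 14
Lille - Rennes: 8
Shortest: 8 mi.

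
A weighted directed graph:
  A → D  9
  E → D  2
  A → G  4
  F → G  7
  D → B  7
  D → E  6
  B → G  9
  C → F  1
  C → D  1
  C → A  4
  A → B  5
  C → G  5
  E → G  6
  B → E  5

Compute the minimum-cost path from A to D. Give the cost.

Candidate routes:
A → D: 9
A → B → E → D: 5 + 5 + 2 = 12
Best route has total 9.

9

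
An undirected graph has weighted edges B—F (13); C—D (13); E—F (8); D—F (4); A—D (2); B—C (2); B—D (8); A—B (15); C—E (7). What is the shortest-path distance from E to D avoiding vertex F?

17

Routes from E to D avoiding F:
E -> C -> D: 7 + 13 = 20
E -> C -> B -> A -> D: 7 + 2 + 15 + 2 = 26
E -> C -> B -> D: 7 + 2 + 8 = 17
Shortest: 17.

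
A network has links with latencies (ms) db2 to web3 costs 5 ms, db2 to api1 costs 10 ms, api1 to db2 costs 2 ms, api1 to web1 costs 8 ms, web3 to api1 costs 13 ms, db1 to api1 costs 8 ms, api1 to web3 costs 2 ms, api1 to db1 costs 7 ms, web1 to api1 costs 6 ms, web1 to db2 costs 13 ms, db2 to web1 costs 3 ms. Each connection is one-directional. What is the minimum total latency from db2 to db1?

Routes from db2 to db1:
db2 -> api1 -> db1: 10 + 7 = 17
db2 -> web3 -> api1 -> db1: 5 + 13 + 7 = 25
db2 -> web1 -> api1 -> db1: 3 + 6 + 7 = 16
Shortest: 16 ms.

16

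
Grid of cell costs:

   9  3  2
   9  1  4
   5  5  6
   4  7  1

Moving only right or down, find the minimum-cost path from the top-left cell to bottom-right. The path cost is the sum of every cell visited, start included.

Take (0,0) (0,1) (1,1) (1,2) (2,2) (3,2) for a total of 9 + 3 + 1 + 4 + 6 + 1 = 24.
For comparison, the top-then-right route costs 25.

24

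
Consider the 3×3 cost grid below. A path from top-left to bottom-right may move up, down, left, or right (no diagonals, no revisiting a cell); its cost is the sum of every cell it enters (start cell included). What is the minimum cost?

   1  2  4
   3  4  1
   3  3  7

Cheapest: [0,0] [0,1] [0,2] [1,2] [2,2]
  1 + 2 + 4 + 1 + 7 = 15

15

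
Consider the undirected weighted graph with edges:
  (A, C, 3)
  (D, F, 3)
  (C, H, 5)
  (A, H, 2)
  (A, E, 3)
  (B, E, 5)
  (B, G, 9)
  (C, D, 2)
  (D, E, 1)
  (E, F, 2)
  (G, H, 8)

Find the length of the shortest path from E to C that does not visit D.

Checking several routes:
E -> A -> H -> C: 3 + 2 + 5 = 10
E -> A -> C: 3 + 3 = 6
E -> B -> G -> H -> A -> C: 5 + 9 + 8 + 2 + 3 = 27
Shortest: 6.

6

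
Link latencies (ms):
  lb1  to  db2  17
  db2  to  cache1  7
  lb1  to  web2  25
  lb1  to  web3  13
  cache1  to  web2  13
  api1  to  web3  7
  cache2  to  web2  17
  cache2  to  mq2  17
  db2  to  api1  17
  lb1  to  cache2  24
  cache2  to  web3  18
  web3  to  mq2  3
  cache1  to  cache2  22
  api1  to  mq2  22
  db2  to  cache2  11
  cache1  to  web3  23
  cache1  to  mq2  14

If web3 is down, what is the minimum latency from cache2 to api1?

Checking several routes:
cache2→mq2→api1: 17 + 22 = 39
cache2→cache1→db2→api1: 22 + 7 + 17 = 46
cache2→mq2→cache1→db2→api1: 17 + 14 + 7 + 17 = 55
cache2→db2→cache1→mq2→api1: 11 + 7 + 14 + 22 = 54
cache2→db2→api1: 11 + 17 = 28
cache2→web2→cache1→db2→api1: 17 + 13 + 7 + 17 = 54
Best route has total 28 ms.

28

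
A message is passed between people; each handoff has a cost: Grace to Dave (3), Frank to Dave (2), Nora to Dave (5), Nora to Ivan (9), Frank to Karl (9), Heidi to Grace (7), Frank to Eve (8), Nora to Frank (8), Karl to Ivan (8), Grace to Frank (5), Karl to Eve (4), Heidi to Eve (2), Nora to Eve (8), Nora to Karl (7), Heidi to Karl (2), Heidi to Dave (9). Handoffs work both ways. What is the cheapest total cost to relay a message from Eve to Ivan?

12

Checking several routes:
Eve → Karl → Nora → Ivan: 4 + 7 + 9 = 20
Eve → Heidi → Karl → Ivan: 2 + 2 + 8 = 12
Eve → Karl → Ivan: 4 + 8 = 12
Eve → Nora → Ivan: 8 + 9 = 17
Eve → Heidi → Karl → Nora → Ivan: 2 + 2 + 7 + 9 = 20
Eve → Nora → Karl → Ivan: 8 + 7 + 8 = 23
The minimum is 12.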